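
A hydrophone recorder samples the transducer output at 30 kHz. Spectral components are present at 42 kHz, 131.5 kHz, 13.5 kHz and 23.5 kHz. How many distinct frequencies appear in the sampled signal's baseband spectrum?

fs/2 = 15 kHz.
42 kHz mod fs = 12 kHz.
12 kHz ≤ fs/2 = 15 kHz, appears at 12 kHz.
131.5 kHz mod fs = 11.5 kHz.
11.5 kHz ≤ fs/2 = 15 kHz, appears at 11.5 kHz.
13.5 kHz ≤ fs/2 = 15 kHz, passes unchanged.
23.5 kHz > fs/2 = 15 kHz, folds to fs − 23.5 kHz = 6.5 kHz.
Distinct values: {6.5 kHz, 11.5 kHz, 12 kHz, 13.5 kHz} → 4.

4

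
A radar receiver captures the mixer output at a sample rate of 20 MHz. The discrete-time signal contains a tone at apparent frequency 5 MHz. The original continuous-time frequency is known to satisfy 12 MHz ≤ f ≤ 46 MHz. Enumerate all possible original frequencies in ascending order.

15 MHz, 25 MHz, 35 MHz, 45 MHz

Frequencies that alias to 5 MHz are k·fs ± 5 MHz for integer k ≥ 0.
k=0: 5 MHz.
k=1: 15 MHz, 25 MHz.
k=2: 35 MHz, 45 MHz.
k=3: 55 MHz, 65 MHz.
Within [12 MHz, 46 MHz]: 15 MHz, 25 MHz, 35 MHz, 45 MHz.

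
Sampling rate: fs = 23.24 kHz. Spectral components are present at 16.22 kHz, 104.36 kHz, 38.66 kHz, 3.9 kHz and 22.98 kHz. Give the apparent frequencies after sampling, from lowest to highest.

fs/2 = 11.62 kHz.
16.22 kHz > fs/2 = 11.62 kHz, folds to fs − 16.22 kHz = 7.02 kHz.
104.36 kHz mod fs = 11.4 kHz.
11.4 kHz ≤ fs/2 = 11.62 kHz, appears at 11.4 kHz.
38.66 kHz mod fs = 15.42 kHz.
15.42 kHz > fs/2 = 11.62 kHz, folds to fs − 15.42 kHz = 7.82 kHz.
3.9 kHz ≤ fs/2 = 11.62 kHz, passes unchanged.
22.98 kHz > fs/2 = 11.62 kHz, folds to fs − 22.98 kHz = 0.26 kHz.
Distinct values: {0.26 kHz, 3.9 kHz, 7.02 kHz, 7.82 kHz, 11.4 kHz}.

0.26 kHz, 3.9 kHz, 7.02 kHz, 7.82 kHz, 11.4 kHz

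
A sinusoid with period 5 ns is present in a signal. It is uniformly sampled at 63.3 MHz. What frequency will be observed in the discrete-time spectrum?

10.1 MHz

T = 5 ns → f = 1/T = 200 MHz.
200 MHz mod fs = 10.1 MHz.
10.1 MHz ≤ fs/2 = 31.65 MHz, appears at 10.1 MHz.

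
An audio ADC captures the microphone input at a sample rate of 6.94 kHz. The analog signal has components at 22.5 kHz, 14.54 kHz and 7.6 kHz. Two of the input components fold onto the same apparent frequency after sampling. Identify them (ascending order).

7.6 kHz, 14.54 kHz

fs/2 = 3.47 kHz.
22.5 kHz mod fs = 1.68 kHz.
1.68 kHz ≤ fs/2 = 3.47 kHz, appears at 1.68 kHz.
14.54 kHz mod fs = 0.66 kHz.
0.66 kHz ≤ fs/2 = 3.47 kHz, appears at 0.66 kHz.
7.6 kHz mod fs = 0.66 kHz.
0.66 kHz ≤ fs/2 = 3.47 kHz, appears at 0.66 kHz.
7.6 kHz and 14.54 kHz both map to 0.66 kHz.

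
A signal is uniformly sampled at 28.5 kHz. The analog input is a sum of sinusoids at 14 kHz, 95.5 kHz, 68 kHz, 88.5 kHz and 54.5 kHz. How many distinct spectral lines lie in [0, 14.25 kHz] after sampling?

5

fs/2 = 14.25 kHz.
14 kHz ≤ fs/2 = 14.25 kHz, passes unchanged.
95.5 kHz mod fs = 10 kHz.
10 kHz ≤ fs/2 = 14.25 kHz, appears at 10 kHz.
68 kHz mod fs = 11 kHz.
11 kHz ≤ fs/2 = 14.25 kHz, appears at 11 kHz.
88.5 kHz mod fs = 3 kHz.
3 kHz ≤ fs/2 = 14.25 kHz, appears at 3 kHz.
54.5 kHz mod fs = 26 kHz.
26 kHz > fs/2 = 14.25 kHz, folds to fs − 26 kHz = 2.5 kHz.
Distinct values: {2.5 kHz, 3 kHz, 10 kHz, 11 kHz, 14 kHz} → 5.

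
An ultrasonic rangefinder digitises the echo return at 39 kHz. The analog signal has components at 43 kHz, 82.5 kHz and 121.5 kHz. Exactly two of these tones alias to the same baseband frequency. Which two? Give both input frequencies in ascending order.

fs/2 = 19.5 kHz.
43 kHz mod fs = 4 kHz.
4 kHz ≤ fs/2 = 19.5 kHz, appears at 4 kHz.
82.5 kHz mod fs = 4.5 kHz.
4.5 kHz ≤ fs/2 = 19.5 kHz, appears at 4.5 kHz.
121.5 kHz mod fs = 4.5 kHz.
4.5 kHz ≤ fs/2 = 19.5 kHz, appears at 4.5 kHz.
82.5 kHz and 121.5 kHz both map to 4.5 kHz.

82.5 kHz, 121.5 kHz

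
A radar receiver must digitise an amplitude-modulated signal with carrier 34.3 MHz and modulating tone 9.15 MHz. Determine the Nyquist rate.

86.9 MHz

AM sidebands sit at fc ± fm = 25.15 MHz and 43.45 MHz.
Highest-frequency component: 43.45 MHz.
Nyquist rate = 2 × 43.45 MHz = 86.9 MHz.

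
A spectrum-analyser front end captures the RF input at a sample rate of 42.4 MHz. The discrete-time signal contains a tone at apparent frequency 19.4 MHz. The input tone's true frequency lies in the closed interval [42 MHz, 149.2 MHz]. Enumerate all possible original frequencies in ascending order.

61.8 MHz, 65.4 MHz, 104.2 MHz, 107.8 MHz, 146.6 MHz

Frequencies that alias to 19.4 MHz are k·fs ± 19.4 MHz for integer k ≥ 0.
k=0: 19.4 MHz.
k=1: 23 MHz, 61.8 MHz.
k=2: 65.4 MHz, 104.2 MHz.
k=3: 107.8 MHz, 146.6 MHz.
k=4: 150.2 MHz, 189 MHz.
Within [42 MHz, 149.2 MHz]: 61.8 MHz, 65.4 MHz, 104.2 MHz, 107.8 MHz, 146.6 MHz.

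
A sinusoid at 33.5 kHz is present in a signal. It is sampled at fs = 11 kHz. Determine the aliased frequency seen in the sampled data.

0.5 kHz

33.5 kHz mod fs = 0.5 kHz.
0.5 kHz ≤ fs/2 = 5.5 kHz, appears at 0.5 kHz.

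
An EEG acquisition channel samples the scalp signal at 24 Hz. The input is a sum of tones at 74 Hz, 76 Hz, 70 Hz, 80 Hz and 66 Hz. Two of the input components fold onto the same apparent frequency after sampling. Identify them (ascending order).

fs/2 = 12 Hz.
74 Hz mod fs = 2 Hz.
2 Hz ≤ fs/2 = 12 Hz, appears at 2 Hz.
76 Hz mod fs = 4 Hz.
4 Hz ≤ fs/2 = 12 Hz, appears at 4 Hz.
70 Hz mod fs = 22 Hz.
22 Hz > fs/2 = 12 Hz, folds to fs − 22 Hz = 2 Hz.
80 Hz mod fs = 8 Hz.
8 Hz ≤ fs/2 = 12 Hz, appears at 8 Hz.
66 Hz mod fs = 18 Hz.
18 Hz > fs/2 = 12 Hz, folds to fs − 18 Hz = 6 Hz.
70 Hz and 74 Hz both map to 2 Hz.

70 Hz, 74 Hz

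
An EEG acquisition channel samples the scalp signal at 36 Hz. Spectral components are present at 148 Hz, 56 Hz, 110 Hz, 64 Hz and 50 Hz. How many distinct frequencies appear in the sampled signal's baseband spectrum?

fs/2 = 18 Hz.
148 Hz mod fs = 4 Hz.
4 Hz ≤ fs/2 = 18 Hz, appears at 4 Hz.
56 Hz mod fs = 20 Hz.
20 Hz > fs/2 = 18 Hz, folds to fs − 20 Hz = 16 Hz.
110 Hz mod fs = 2 Hz.
2 Hz ≤ fs/2 = 18 Hz, appears at 2 Hz.
64 Hz mod fs = 28 Hz.
28 Hz > fs/2 = 18 Hz, folds to fs − 28 Hz = 8 Hz.
50 Hz mod fs = 14 Hz.
14 Hz ≤ fs/2 = 18 Hz, appears at 14 Hz.
Distinct values: {2 Hz, 4 Hz, 8 Hz, 14 Hz, 16 Hz} → 5.

5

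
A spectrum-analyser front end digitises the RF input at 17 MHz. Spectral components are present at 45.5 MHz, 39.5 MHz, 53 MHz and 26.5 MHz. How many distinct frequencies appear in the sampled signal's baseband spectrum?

3

fs/2 = 8.5 MHz.
45.5 MHz mod fs = 11.5 MHz.
11.5 MHz > fs/2 = 8.5 MHz, folds to fs − 11.5 MHz = 5.5 MHz.
39.5 MHz mod fs = 5.5 MHz.
5.5 MHz ≤ fs/2 = 8.5 MHz, appears at 5.5 MHz.
53 MHz mod fs = 2 MHz.
2 MHz ≤ fs/2 = 8.5 MHz, appears at 2 MHz.
26.5 MHz mod fs = 9.5 MHz.
9.5 MHz > fs/2 = 8.5 MHz, folds to fs − 9.5 MHz = 7.5 MHz.
Distinct values: {2 MHz, 5.5 MHz, 7.5 MHz} → 3.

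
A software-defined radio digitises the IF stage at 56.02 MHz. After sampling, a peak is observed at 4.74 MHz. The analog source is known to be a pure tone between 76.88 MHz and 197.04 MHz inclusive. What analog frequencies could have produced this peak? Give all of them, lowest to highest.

Frequencies that alias to 4.74 MHz are k·fs ± 4.74 MHz for integer k ≥ 0.
k=0: 4.74 MHz.
k=1: 51.28 MHz, 60.76 MHz.
k=2: 107.3 MHz, 116.78 MHz.
k=3: 163.32 MHz, 172.8 MHz.
k=4: 219.34 MHz, 228.82 MHz.
Within [76.88 MHz, 197.04 MHz]: 107.3 MHz, 116.78 MHz, 163.32 MHz, 172.8 MHz.

107.3 MHz, 116.78 MHz, 163.32 MHz, 172.8 MHz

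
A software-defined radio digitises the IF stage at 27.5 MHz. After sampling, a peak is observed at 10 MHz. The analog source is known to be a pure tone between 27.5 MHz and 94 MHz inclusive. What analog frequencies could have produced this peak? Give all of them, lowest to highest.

37.5 MHz, 45 MHz, 65 MHz, 72.5 MHz, 92.5 MHz

Frequencies that alias to 10 MHz are k·fs ± 10 MHz for integer k ≥ 0.
k=0: 10 MHz.
k=1: 17.5 MHz, 37.5 MHz.
k=2: 45 MHz, 65 MHz.
k=3: 72.5 MHz, 92.5 MHz.
k=4: 100 MHz, 120 MHz.
Within [27.5 MHz, 94 MHz]: 37.5 MHz, 45 MHz, 65 MHz, 72.5 MHz, 92.5 MHz.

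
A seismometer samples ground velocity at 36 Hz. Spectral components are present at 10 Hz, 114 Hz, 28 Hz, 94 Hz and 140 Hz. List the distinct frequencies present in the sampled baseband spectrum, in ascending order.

fs/2 = 18 Hz.
10 Hz ≤ fs/2 = 18 Hz, passes unchanged.
114 Hz mod fs = 6 Hz.
6 Hz ≤ fs/2 = 18 Hz, appears at 6 Hz.
28 Hz > fs/2 = 18 Hz, folds to fs − 28 Hz = 8 Hz.
94 Hz mod fs = 22 Hz.
22 Hz > fs/2 = 18 Hz, folds to fs − 22 Hz = 14 Hz.
140 Hz mod fs = 32 Hz.
32 Hz > fs/2 = 18 Hz, folds to fs − 32 Hz = 4 Hz.
Distinct values: {4 Hz, 6 Hz, 8 Hz, 10 Hz, 14 Hz}.

4 Hz, 6 Hz, 8 Hz, 10 Hz, 14 Hz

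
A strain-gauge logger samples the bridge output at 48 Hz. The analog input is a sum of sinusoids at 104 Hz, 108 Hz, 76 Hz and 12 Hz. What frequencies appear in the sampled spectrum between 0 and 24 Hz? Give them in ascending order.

fs/2 = 24 Hz.
104 Hz mod fs = 8 Hz.
8 Hz ≤ fs/2 = 24 Hz, appears at 8 Hz.
108 Hz mod fs = 12 Hz.
12 Hz ≤ fs/2 = 24 Hz, appears at 12 Hz.
76 Hz mod fs = 28 Hz.
28 Hz > fs/2 = 24 Hz, folds to fs − 28 Hz = 20 Hz.
12 Hz ≤ fs/2 = 24 Hz, passes unchanged.
Distinct values: {8 Hz, 12 Hz, 20 Hz}.

8 Hz, 12 Hz, 20 Hz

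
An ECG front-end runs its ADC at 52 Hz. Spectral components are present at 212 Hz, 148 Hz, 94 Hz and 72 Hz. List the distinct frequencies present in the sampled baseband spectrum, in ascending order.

fs/2 = 26 Hz.
212 Hz mod fs = 4 Hz.
4 Hz ≤ fs/2 = 26 Hz, appears at 4 Hz.
148 Hz mod fs = 44 Hz.
44 Hz > fs/2 = 26 Hz, folds to fs − 44 Hz = 8 Hz.
94 Hz mod fs = 42 Hz.
42 Hz > fs/2 = 26 Hz, folds to fs − 42 Hz = 10 Hz.
72 Hz mod fs = 20 Hz.
20 Hz ≤ fs/2 = 26 Hz, appears at 20 Hz.
Distinct values: {4 Hz, 8 Hz, 10 Hz, 20 Hz}.

4 Hz, 8 Hz, 10 Hz, 20 Hz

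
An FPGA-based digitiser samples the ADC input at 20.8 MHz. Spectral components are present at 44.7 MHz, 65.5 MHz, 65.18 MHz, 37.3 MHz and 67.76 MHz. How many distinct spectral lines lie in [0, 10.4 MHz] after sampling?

fs/2 = 10.4 MHz.
44.7 MHz mod fs = 3.1 MHz.
3.1 MHz ≤ fs/2 = 10.4 MHz, appears at 3.1 MHz.
65.5 MHz mod fs = 3.1 MHz.
3.1 MHz ≤ fs/2 = 10.4 MHz, appears at 3.1 MHz.
65.18 MHz mod fs = 2.78 MHz.
2.78 MHz ≤ fs/2 = 10.4 MHz, appears at 2.78 MHz.
37.3 MHz mod fs = 16.5 MHz.
16.5 MHz > fs/2 = 10.4 MHz, folds to fs − 16.5 MHz = 4.3 MHz.
67.76 MHz mod fs = 5.36 MHz.
5.36 MHz ≤ fs/2 = 10.4 MHz, appears at 5.36 MHz.
Distinct values: {2.78 MHz, 3.1 MHz, 4.3 MHz, 5.36 MHz} → 4.

4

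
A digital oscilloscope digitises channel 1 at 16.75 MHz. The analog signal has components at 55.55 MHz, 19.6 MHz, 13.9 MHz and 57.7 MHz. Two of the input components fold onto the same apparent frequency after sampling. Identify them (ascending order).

13.9 MHz, 19.6 MHz

fs/2 = 8.375 MHz.
55.55 MHz mod fs = 5.3 MHz.
5.3 MHz ≤ fs/2 = 8.375 MHz, appears at 5.3 MHz.
19.6 MHz mod fs = 2.85 MHz.
2.85 MHz ≤ fs/2 = 8.375 MHz, appears at 2.85 MHz.
13.9 MHz > fs/2 = 8.375 MHz, folds to fs − 13.9 MHz = 2.85 MHz.
57.7 MHz mod fs = 7.45 MHz.
7.45 MHz ≤ fs/2 = 8.375 MHz, appears at 7.45 MHz.
13.9 MHz and 19.6 MHz both map to 2.85 MHz.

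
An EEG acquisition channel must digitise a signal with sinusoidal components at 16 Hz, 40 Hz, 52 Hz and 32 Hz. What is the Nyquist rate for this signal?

Highest-frequency component: 52 Hz.
Nyquist rate = 2 × 52 Hz = 104 Hz.

104 Hz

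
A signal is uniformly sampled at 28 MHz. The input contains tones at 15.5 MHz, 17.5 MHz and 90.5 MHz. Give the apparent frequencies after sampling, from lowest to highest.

6.5 MHz, 10.5 MHz, 12.5 MHz

fs/2 = 14 MHz.
15.5 MHz > fs/2 = 14 MHz, folds to fs − 15.5 MHz = 12.5 MHz.
17.5 MHz > fs/2 = 14 MHz, folds to fs − 17.5 MHz = 10.5 MHz.
90.5 MHz mod fs = 6.5 MHz.
6.5 MHz ≤ fs/2 = 14 MHz, appears at 6.5 MHz.
Distinct values: {6.5 MHz, 10.5 MHz, 12.5 MHz}.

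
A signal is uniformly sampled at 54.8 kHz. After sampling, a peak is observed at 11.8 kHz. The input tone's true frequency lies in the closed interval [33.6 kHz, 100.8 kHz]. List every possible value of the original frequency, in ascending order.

Frequencies that alias to 11.8 kHz are k·fs ± 11.8 kHz for integer k ≥ 0.
k=0: 11.8 kHz.
k=1: 43 kHz, 66.6 kHz.
k=2: 97.8 kHz, 121.4 kHz.
k=3: 152.6 kHz, 176.2 kHz.
Within [33.6 kHz, 100.8 kHz]: 43 kHz, 66.6 kHz, 97.8 kHz.

43 kHz, 66.6 kHz, 97.8 kHz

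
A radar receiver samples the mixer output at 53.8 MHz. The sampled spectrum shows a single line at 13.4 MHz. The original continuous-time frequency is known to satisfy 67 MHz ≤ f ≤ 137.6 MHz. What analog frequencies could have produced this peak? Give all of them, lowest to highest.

Frequencies that alias to 13.4 MHz are k·fs ± 13.4 MHz for integer k ≥ 0.
k=0: 13.4 MHz.
k=1: 40.4 MHz, 67.2 MHz.
k=2: 94.2 MHz, 121 MHz.
k=3: 148 MHz, 174.8 MHz.
Within [67 MHz, 137.6 MHz]: 67.2 MHz, 94.2 MHz, 121 MHz.

67.2 MHz, 94.2 MHz, 121 MHz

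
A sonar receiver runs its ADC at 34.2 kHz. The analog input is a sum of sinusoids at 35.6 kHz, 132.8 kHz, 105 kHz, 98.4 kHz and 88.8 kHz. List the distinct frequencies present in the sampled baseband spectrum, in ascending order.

fs/2 = 17.1 kHz.
35.6 kHz mod fs = 1.4 kHz.
1.4 kHz ≤ fs/2 = 17.1 kHz, appears at 1.4 kHz.
132.8 kHz mod fs = 30.2 kHz.
30.2 kHz > fs/2 = 17.1 kHz, folds to fs − 30.2 kHz = 4 kHz.
105 kHz mod fs = 2.4 kHz.
2.4 kHz ≤ fs/2 = 17.1 kHz, appears at 2.4 kHz.
98.4 kHz mod fs = 30 kHz.
30 kHz > fs/2 = 17.1 kHz, folds to fs − 30 kHz = 4.2 kHz.
88.8 kHz mod fs = 20.4 kHz.
20.4 kHz > fs/2 = 17.1 kHz, folds to fs − 20.4 kHz = 13.8 kHz.
Distinct values: {1.4 kHz, 2.4 kHz, 4 kHz, 4.2 kHz, 13.8 kHz}.

1.4 kHz, 2.4 kHz, 4 kHz, 4.2 kHz, 13.8 kHz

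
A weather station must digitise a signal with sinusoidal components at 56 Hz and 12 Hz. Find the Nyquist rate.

Highest-frequency component: 56 Hz.
Nyquist rate = 2 × 56 Hz = 112 Hz.

112 Hz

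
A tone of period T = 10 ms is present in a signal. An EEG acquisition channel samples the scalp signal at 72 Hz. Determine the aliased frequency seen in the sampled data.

T = 10 ms → f = 1/T = 100 Hz.
100 Hz mod fs = 28 Hz.
28 Hz ≤ fs/2 = 36 Hz, appears at 28 Hz.

28 Hz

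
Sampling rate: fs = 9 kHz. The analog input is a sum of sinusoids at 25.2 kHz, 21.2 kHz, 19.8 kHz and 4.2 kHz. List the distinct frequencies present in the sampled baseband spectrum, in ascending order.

1.8 kHz, 3.2 kHz, 4.2 kHz

fs/2 = 4.5 kHz.
25.2 kHz mod fs = 7.2 kHz.
7.2 kHz > fs/2 = 4.5 kHz, folds to fs − 7.2 kHz = 1.8 kHz.
21.2 kHz mod fs = 3.2 kHz.
3.2 kHz ≤ fs/2 = 4.5 kHz, appears at 3.2 kHz.
19.8 kHz mod fs = 1.8 kHz.
1.8 kHz ≤ fs/2 = 4.5 kHz, appears at 1.8 kHz.
4.2 kHz ≤ fs/2 = 4.5 kHz, passes unchanged.
Distinct values: {1.8 kHz, 3.2 kHz, 4.2 kHz}.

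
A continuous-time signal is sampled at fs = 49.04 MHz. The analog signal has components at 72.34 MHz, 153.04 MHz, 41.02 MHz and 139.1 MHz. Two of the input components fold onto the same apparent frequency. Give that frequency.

8.02 MHz

fs/2 = 24.52 MHz.
72.34 MHz mod fs = 23.3 MHz.
23.3 MHz ≤ fs/2 = 24.52 MHz, appears at 23.3 MHz.
153.04 MHz mod fs = 5.92 MHz.
5.92 MHz ≤ fs/2 = 24.52 MHz, appears at 5.92 MHz.
41.02 MHz > fs/2 = 24.52 MHz, folds to fs − 41.02 MHz = 8.02 MHz.
139.1 MHz mod fs = 41.02 MHz.
41.02 MHz > fs/2 = 24.52 MHz, folds to fs − 41.02 MHz = 8.02 MHz.
41.02 MHz and 139.1 MHz both map to 8.02 MHz.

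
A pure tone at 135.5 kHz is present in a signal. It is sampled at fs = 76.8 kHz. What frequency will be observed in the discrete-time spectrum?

18.1 kHz

135.5 kHz mod fs = 58.7 kHz.
58.7 kHz > fs/2 = 38.4 kHz, folds to fs − 58.7 kHz = 18.1 kHz.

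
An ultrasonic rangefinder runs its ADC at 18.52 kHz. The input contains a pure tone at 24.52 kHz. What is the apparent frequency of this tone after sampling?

6 kHz

24.52 kHz mod fs = 6 kHz.
6 kHz ≤ fs/2 = 9.26 kHz, appears at 6 kHz.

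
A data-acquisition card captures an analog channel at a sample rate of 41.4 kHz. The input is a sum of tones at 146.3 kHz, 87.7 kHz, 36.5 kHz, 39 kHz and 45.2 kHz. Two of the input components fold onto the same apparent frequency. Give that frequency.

4.9 kHz

fs/2 = 20.7 kHz.
146.3 kHz mod fs = 22.1 kHz.
22.1 kHz > fs/2 = 20.7 kHz, folds to fs − 22.1 kHz = 19.3 kHz.
87.7 kHz mod fs = 4.9 kHz.
4.9 kHz ≤ fs/2 = 20.7 kHz, appears at 4.9 kHz.
36.5 kHz > fs/2 = 20.7 kHz, folds to fs − 36.5 kHz = 4.9 kHz.
39 kHz > fs/2 = 20.7 kHz, folds to fs − 39 kHz = 2.4 kHz.
45.2 kHz mod fs = 3.8 kHz.
3.8 kHz ≤ fs/2 = 20.7 kHz, appears at 3.8 kHz.
36.5 kHz and 87.7 kHz both map to 4.9 kHz.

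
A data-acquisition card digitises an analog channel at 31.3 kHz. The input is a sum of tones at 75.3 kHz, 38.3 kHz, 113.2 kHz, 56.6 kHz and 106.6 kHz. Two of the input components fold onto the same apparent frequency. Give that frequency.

12.7 kHz

fs/2 = 15.65 kHz.
75.3 kHz mod fs = 12.7 kHz.
12.7 kHz ≤ fs/2 = 15.65 kHz, appears at 12.7 kHz.
38.3 kHz mod fs = 7 kHz.
7 kHz ≤ fs/2 = 15.65 kHz, appears at 7 kHz.
113.2 kHz mod fs = 19.3 kHz.
19.3 kHz > fs/2 = 15.65 kHz, folds to fs − 19.3 kHz = 12 kHz.
56.6 kHz mod fs = 25.3 kHz.
25.3 kHz > fs/2 = 15.65 kHz, folds to fs − 25.3 kHz = 6 kHz.
106.6 kHz mod fs = 12.7 kHz.
12.7 kHz ≤ fs/2 = 15.65 kHz, appears at 12.7 kHz.
75.3 kHz and 106.6 kHz both map to 12.7 kHz.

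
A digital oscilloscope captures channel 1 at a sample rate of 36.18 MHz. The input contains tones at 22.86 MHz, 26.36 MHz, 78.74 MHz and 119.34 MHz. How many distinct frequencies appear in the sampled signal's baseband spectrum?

fs/2 = 18.09 MHz.
22.86 MHz > fs/2 = 18.09 MHz, folds to fs − 22.86 MHz = 13.32 MHz.
26.36 MHz > fs/2 = 18.09 MHz, folds to fs − 26.36 MHz = 9.82 MHz.
78.74 MHz mod fs = 6.38 MHz.
6.38 MHz ≤ fs/2 = 18.09 MHz, appears at 6.38 MHz.
119.34 MHz mod fs = 10.8 MHz.
10.8 MHz ≤ fs/2 = 18.09 MHz, appears at 10.8 MHz.
Distinct values: {6.38 MHz, 9.82 MHz, 10.8 MHz, 13.32 MHz} → 4.

4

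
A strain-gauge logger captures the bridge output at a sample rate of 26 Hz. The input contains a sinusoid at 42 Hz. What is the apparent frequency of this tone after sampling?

10 Hz

42 Hz mod fs = 16 Hz.
16 Hz > fs/2 = 13 Hz, folds to fs − 16 Hz = 10 Hz.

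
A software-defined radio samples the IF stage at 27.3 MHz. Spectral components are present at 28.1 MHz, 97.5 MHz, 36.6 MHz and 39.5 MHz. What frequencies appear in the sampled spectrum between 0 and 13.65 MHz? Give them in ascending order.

fs/2 = 13.65 MHz.
28.1 MHz mod fs = 0.8 MHz.
0.8 MHz ≤ fs/2 = 13.65 MHz, appears at 0.8 MHz.
97.5 MHz mod fs = 15.6 MHz.
15.6 MHz > fs/2 = 13.65 MHz, folds to fs − 15.6 MHz = 11.7 MHz.
36.6 MHz mod fs = 9.3 MHz.
9.3 MHz ≤ fs/2 = 13.65 MHz, appears at 9.3 MHz.
39.5 MHz mod fs = 12.2 MHz.
12.2 MHz ≤ fs/2 = 13.65 MHz, appears at 12.2 MHz.
Distinct values: {0.8 MHz, 9.3 MHz, 11.7 MHz, 12.2 MHz}.

0.8 MHz, 9.3 MHz, 11.7 MHz, 12.2 MHz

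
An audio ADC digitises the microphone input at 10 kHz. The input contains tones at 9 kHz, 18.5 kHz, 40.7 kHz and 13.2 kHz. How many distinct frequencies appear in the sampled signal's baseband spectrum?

fs/2 = 5 kHz.
9 kHz > fs/2 = 5 kHz, folds to fs − 9 kHz = 1 kHz.
18.5 kHz mod fs = 8.5 kHz.
8.5 kHz > fs/2 = 5 kHz, folds to fs − 8.5 kHz = 1.5 kHz.
40.7 kHz mod fs = 0.7 kHz.
0.7 kHz ≤ fs/2 = 5 kHz, appears at 0.7 kHz.
13.2 kHz mod fs = 3.2 kHz.
3.2 kHz ≤ fs/2 = 5 kHz, appears at 3.2 kHz.
Distinct values: {0.7 kHz, 1 kHz, 1.5 kHz, 3.2 kHz} → 4.

4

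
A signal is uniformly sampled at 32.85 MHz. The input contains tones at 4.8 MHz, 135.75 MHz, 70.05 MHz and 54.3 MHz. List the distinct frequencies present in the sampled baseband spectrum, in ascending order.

fs/2 = 16.425 MHz.
4.8 MHz ≤ fs/2 = 16.425 MHz, passes unchanged.
135.75 MHz mod fs = 4.35 MHz.
4.35 MHz ≤ fs/2 = 16.425 MHz, appears at 4.35 MHz.
70.05 MHz mod fs = 4.35 MHz.
4.35 MHz ≤ fs/2 = 16.425 MHz, appears at 4.35 MHz.
54.3 MHz mod fs = 21.45 MHz.
21.45 MHz > fs/2 = 16.425 MHz, folds to fs − 21.45 MHz = 11.4 MHz.
Distinct values: {4.35 MHz, 4.8 MHz, 11.4 MHz}.

4.35 MHz, 4.8 MHz, 11.4 MHz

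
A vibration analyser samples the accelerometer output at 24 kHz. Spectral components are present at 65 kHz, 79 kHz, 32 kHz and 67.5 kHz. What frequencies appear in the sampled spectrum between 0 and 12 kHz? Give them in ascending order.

4.5 kHz, 7 kHz, 8 kHz

fs/2 = 12 kHz.
65 kHz mod fs = 17 kHz.
17 kHz > fs/2 = 12 kHz, folds to fs − 17 kHz = 7 kHz.
79 kHz mod fs = 7 kHz.
7 kHz ≤ fs/2 = 12 kHz, appears at 7 kHz.
32 kHz mod fs = 8 kHz.
8 kHz ≤ fs/2 = 12 kHz, appears at 8 kHz.
67.5 kHz mod fs = 19.5 kHz.
19.5 kHz > fs/2 = 12 kHz, folds to fs − 19.5 kHz = 4.5 kHz.
Distinct values: {4.5 kHz, 7 kHz, 8 kHz}.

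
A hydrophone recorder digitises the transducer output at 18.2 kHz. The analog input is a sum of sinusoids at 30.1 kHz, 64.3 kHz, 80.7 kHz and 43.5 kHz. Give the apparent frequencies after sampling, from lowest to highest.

6.3 kHz, 7.1 kHz, 7.9 kHz, 8.5 kHz

fs/2 = 9.1 kHz.
30.1 kHz mod fs = 11.9 kHz.
11.9 kHz > fs/2 = 9.1 kHz, folds to fs − 11.9 kHz = 6.3 kHz.
64.3 kHz mod fs = 9.7 kHz.
9.7 kHz > fs/2 = 9.1 kHz, folds to fs − 9.7 kHz = 8.5 kHz.
80.7 kHz mod fs = 7.9 kHz.
7.9 kHz ≤ fs/2 = 9.1 kHz, appears at 7.9 kHz.
43.5 kHz mod fs = 7.1 kHz.
7.1 kHz ≤ fs/2 = 9.1 kHz, appears at 7.1 kHz.
Distinct values: {6.3 kHz, 7.1 kHz, 7.9 kHz, 8.5 kHz}.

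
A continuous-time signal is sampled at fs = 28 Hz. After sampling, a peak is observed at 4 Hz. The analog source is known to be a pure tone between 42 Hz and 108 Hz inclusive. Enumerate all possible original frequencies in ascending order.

52 Hz, 60 Hz, 80 Hz, 88 Hz, 108 Hz

Frequencies that alias to 4 Hz are k·fs ± 4 Hz for integer k ≥ 0.
k=0: 4 Hz.
k=1: 24 Hz, 32 Hz.
k=2: 52 Hz, 60 Hz.
k=3: 80 Hz, 88 Hz.
k=4: 108 Hz, 116 Hz.
k=5: 136 Hz, 144 Hz.
Within [42 Hz, 108 Hz]: 52 Hz, 60 Hz, 80 Hz, 88 Hz, 108 Hz.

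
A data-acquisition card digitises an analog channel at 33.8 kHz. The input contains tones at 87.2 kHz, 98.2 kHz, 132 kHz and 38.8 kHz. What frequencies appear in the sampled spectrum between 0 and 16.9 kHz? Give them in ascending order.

3.2 kHz, 5 kHz, 14.2 kHz

fs/2 = 16.9 kHz.
87.2 kHz mod fs = 19.6 kHz.
19.6 kHz > fs/2 = 16.9 kHz, folds to fs − 19.6 kHz = 14.2 kHz.
98.2 kHz mod fs = 30.6 kHz.
30.6 kHz > fs/2 = 16.9 kHz, folds to fs − 30.6 kHz = 3.2 kHz.
132 kHz mod fs = 30.6 kHz.
30.6 kHz > fs/2 = 16.9 kHz, folds to fs − 30.6 kHz = 3.2 kHz.
38.8 kHz mod fs = 5 kHz.
5 kHz ≤ fs/2 = 16.9 kHz, appears at 5 kHz.
Distinct values: {3.2 kHz, 5 kHz, 14.2 kHz}.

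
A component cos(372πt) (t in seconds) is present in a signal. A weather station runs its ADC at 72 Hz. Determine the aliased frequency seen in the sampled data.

30 Hz

ω = 372π rad/s → f = ω/(2π) = 186 Hz.
186 Hz mod fs = 42 Hz.
42 Hz > fs/2 = 36 Hz, folds to fs − 42 Hz = 30 Hz.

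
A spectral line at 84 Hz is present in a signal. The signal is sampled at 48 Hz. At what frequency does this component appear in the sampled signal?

84 Hz mod fs = 36 Hz.
36 Hz > fs/2 = 24 Hz, folds to fs − 36 Hz = 12 Hz.

12 Hz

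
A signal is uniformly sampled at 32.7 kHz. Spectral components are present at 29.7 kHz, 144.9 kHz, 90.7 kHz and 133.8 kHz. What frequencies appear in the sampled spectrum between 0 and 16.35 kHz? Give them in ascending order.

3 kHz, 7.4 kHz, 14.1 kHz

fs/2 = 16.35 kHz.
29.7 kHz > fs/2 = 16.35 kHz, folds to fs − 29.7 kHz = 3 kHz.
144.9 kHz mod fs = 14.1 kHz.
14.1 kHz ≤ fs/2 = 16.35 kHz, appears at 14.1 kHz.
90.7 kHz mod fs = 25.3 kHz.
25.3 kHz > fs/2 = 16.35 kHz, folds to fs − 25.3 kHz = 7.4 kHz.
133.8 kHz mod fs = 3 kHz.
3 kHz ≤ fs/2 = 16.35 kHz, appears at 3 kHz.
Distinct values: {3 kHz, 7.4 kHz, 14.1 kHz}.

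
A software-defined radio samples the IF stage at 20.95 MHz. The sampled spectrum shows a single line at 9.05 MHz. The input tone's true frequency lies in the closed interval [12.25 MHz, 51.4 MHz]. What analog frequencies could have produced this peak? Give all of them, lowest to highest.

30 MHz, 32.85 MHz, 50.95 MHz

Frequencies that alias to 9.05 MHz are k·fs ± 9.05 MHz for integer k ≥ 0.
k=0: 9.05 MHz.
k=1: 11.9 MHz, 30 MHz.
k=2: 32.85 MHz, 50.95 MHz.
k=3: 53.8 MHz, 71.9 MHz.
Within [12.25 MHz, 51.4 MHz]: 30 MHz, 32.85 MHz, 50.95 MHz.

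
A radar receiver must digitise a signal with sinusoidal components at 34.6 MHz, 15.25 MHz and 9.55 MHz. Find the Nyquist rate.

69.2 MHz

Highest-frequency component: 34.6 MHz.
Nyquist rate = 2 × 34.6 MHz = 69.2 MHz.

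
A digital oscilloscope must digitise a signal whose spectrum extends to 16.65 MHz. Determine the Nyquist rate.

33.3 MHz

Nyquist rate = 2 × 16.65 MHz = 33.3 MHz.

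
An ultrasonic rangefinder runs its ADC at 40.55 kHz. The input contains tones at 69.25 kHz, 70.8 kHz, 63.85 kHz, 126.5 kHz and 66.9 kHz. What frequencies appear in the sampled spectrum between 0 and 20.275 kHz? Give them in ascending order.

fs/2 = 20.275 kHz.
69.25 kHz mod fs = 28.7 kHz.
28.7 kHz > fs/2 = 20.275 kHz, folds to fs − 28.7 kHz = 11.85 kHz.
70.8 kHz mod fs = 30.25 kHz.
30.25 kHz > fs/2 = 20.275 kHz, folds to fs − 30.25 kHz = 10.3 kHz.
63.85 kHz mod fs = 23.3 kHz.
23.3 kHz > fs/2 = 20.275 kHz, folds to fs − 23.3 kHz = 17.25 kHz.
126.5 kHz mod fs = 4.85 kHz.
4.85 kHz ≤ fs/2 = 20.275 kHz, appears at 4.85 kHz.
66.9 kHz mod fs = 26.35 kHz.
26.35 kHz > fs/2 = 20.275 kHz, folds to fs − 26.35 kHz = 14.2 kHz.
Distinct values: {4.85 kHz, 10.3 kHz, 11.85 kHz, 14.2 kHz, 17.25 kHz}.

4.85 kHz, 10.3 kHz, 11.85 kHz, 14.2 kHz, 17.25 kHz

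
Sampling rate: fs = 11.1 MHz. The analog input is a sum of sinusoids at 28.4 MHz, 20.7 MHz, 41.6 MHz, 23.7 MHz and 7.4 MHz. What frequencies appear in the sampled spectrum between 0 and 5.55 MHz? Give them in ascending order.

fs/2 = 5.55 MHz.
28.4 MHz mod fs = 6.2 MHz.
6.2 MHz > fs/2 = 5.55 MHz, folds to fs − 6.2 MHz = 4.9 MHz.
20.7 MHz mod fs = 9.6 MHz.
9.6 MHz > fs/2 = 5.55 MHz, folds to fs − 9.6 MHz = 1.5 MHz.
41.6 MHz mod fs = 8.3 MHz.
8.3 MHz > fs/2 = 5.55 MHz, folds to fs − 8.3 MHz = 2.8 MHz.
23.7 MHz mod fs = 1.5 MHz.
1.5 MHz ≤ fs/2 = 5.55 MHz, appears at 1.5 MHz.
7.4 MHz > fs/2 = 5.55 MHz, folds to fs − 7.4 MHz = 3.7 MHz.
Distinct values: {1.5 MHz, 2.8 MHz, 3.7 MHz, 4.9 MHz}.

1.5 MHz, 2.8 MHz, 3.7 MHz, 4.9 MHz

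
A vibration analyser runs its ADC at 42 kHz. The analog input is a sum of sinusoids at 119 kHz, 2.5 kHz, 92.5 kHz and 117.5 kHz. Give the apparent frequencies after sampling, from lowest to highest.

2.5 kHz, 7 kHz, 8.5 kHz

fs/2 = 21 kHz.
119 kHz mod fs = 35 kHz.
35 kHz > fs/2 = 21 kHz, folds to fs − 35 kHz = 7 kHz.
2.5 kHz ≤ fs/2 = 21 kHz, passes unchanged.
92.5 kHz mod fs = 8.5 kHz.
8.5 kHz ≤ fs/2 = 21 kHz, appears at 8.5 kHz.
117.5 kHz mod fs = 33.5 kHz.
33.5 kHz > fs/2 = 21 kHz, folds to fs − 33.5 kHz = 8.5 kHz.
Distinct values: {2.5 kHz, 7 kHz, 8.5 kHz}.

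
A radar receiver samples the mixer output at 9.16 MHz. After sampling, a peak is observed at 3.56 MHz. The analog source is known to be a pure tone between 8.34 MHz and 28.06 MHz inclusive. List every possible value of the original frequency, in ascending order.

Frequencies that alias to 3.56 MHz are k·fs ± 3.56 MHz for integer k ≥ 0.
k=0: 3.56 MHz.
k=1: 5.6 MHz, 12.72 MHz.
k=2: 14.76 MHz, 21.88 MHz.
k=3: 23.92 MHz, 31.04 MHz.
k=4: 33.08 MHz, 40.2 MHz.
Within [8.34 MHz, 28.06 MHz]: 12.72 MHz, 14.76 MHz, 21.88 MHz, 23.92 MHz.

12.72 MHz, 14.76 MHz, 21.88 MHz, 23.92 MHz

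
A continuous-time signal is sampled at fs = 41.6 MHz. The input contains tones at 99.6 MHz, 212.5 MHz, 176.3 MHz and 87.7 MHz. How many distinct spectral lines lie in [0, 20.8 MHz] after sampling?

3

fs/2 = 20.8 MHz.
99.6 MHz mod fs = 16.4 MHz.
16.4 MHz ≤ fs/2 = 20.8 MHz, appears at 16.4 MHz.
212.5 MHz mod fs = 4.5 MHz.
4.5 MHz ≤ fs/2 = 20.8 MHz, appears at 4.5 MHz.
176.3 MHz mod fs = 9.9 MHz.
9.9 MHz ≤ fs/2 = 20.8 MHz, appears at 9.9 MHz.
87.7 MHz mod fs = 4.5 MHz.
4.5 MHz ≤ fs/2 = 20.8 MHz, appears at 4.5 MHz.
Distinct values: {4.5 MHz, 9.9 MHz, 16.4 MHz} → 3.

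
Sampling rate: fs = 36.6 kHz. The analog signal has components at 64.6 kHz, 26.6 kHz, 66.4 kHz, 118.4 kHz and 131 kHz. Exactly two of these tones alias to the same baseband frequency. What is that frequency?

8.6 kHz

fs/2 = 18.3 kHz.
64.6 kHz mod fs = 28 kHz.
28 kHz > fs/2 = 18.3 kHz, folds to fs − 28 kHz = 8.6 kHz.
26.6 kHz > fs/2 = 18.3 kHz, folds to fs − 26.6 kHz = 10 kHz.
66.4 kHz mod fs = 29.8 kHz.
29.8 kHz > fs/2 = 18.3 kHz, folds to fs − 29.8 kHz = 6.8 kHz.
118.4 kHz mod fs = 8.6 kHz.
8.6 kHz ≤ fs/2 = 18.3 kHz, appears at 8.6 kHz.
131 kHz mod fs = 21.2 kHz.
21.2 kHz > fs/2 = 18.3 kHz, folds to fs − 21.2 kHz = 15.4 kHz.
64.6 kHz and 118.4 kHz both map to 8.6 kHz.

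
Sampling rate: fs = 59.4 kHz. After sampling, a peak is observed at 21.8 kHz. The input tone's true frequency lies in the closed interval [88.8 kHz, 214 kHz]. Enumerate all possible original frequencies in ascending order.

97 kHz, 140.6 kHz, 156.4 kHz, 200 kHz

Frequencies that alias to 21.8 kHz are k·fs ± 21.8 kHz for integer k ≥ 0.
k=0: 21.8 kHz.
k=1: 37.6 kHz, 81.2 kHz.
k=2: 97 kHz, 140.6 kHz.
k=3: 156.4 kHz, 200 kHz.
k=4: 215.8 kHz, 259.4 kHz.
Within [88.8 kHz, 214 kHz]: 97 kHz, 140.6 kHz, 156.4 kHz, 200 kHz.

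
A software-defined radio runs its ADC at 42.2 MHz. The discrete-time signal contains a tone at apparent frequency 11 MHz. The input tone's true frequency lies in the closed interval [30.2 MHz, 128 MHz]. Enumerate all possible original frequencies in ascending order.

31.2 MHz, 53.2 MHz, 73.4 MHz, 95.4 MHz, 115.6 MHz

Frequencies that alias to 11 MHz are k·fs ± 11 MHz for integer k ≥ 0.
k=0: 11 MHz.
k=1: 31.2 MHz, 53.2 MHz.
k=2: 73.4 MHz, 95.4 MHz.
k=3: 115.6 MHz, 137.6 MHz.
k=4: 157.8 MHz, 179.8 MHz.
Within [30.2 MHz, 128 MHz]: 31.2 MHz, 53.2 MHz, 73.4 MHz, 95.4 MHz, 115.6 MHz.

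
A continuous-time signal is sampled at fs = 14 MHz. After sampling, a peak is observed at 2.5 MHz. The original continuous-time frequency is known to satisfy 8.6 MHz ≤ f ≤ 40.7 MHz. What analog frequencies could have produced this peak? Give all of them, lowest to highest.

Frequencies that alias to 2.5 MHz are k·fs ± 2.5 MHz for integer k ≥ 0.
k=0: 2.5 MHz.
k=1: 11.5 MHz, 16.5 MHz.
k=2: 25.5 MHz, 30.5 MHz.
k=3: 39.5 MHz, 44.5 MHz.
k=4: 53.5 MHz, 58.5 MHz.
Within [8.6 MHz, 40.7 MHz]: 11.5 MHz, 16.5 MHz, 25.5 MHz, 30.5 MHz, 39.5 MHz.

11.5 MHz, 16.5 MHz, 25.5 MHz, 30.5 MHz, 39.5 MHz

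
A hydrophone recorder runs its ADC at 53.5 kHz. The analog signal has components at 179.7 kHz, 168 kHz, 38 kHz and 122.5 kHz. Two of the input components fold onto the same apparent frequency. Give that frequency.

15.5 kHz

fs/2 = 26.75 kHz.
179.7 kHz mod fs = 19.2 kHz.
19.2 kHz ≤ fs/2 = 26.75 kHz, appears at 19.2 kHz.
168 kHz mod fs = 7.5 kHz.
7.5 kHz ≤ fs/2 = 26.75 kHz, appears at 7.5 kHz.
38 kHz > fs/2 = 26.75 kHz, folds to fs − 38 kHz = 15.5 kHz.
122.5 kHz mod fs = 15.5 kHz.
15.5 kHz ≤ fs/2 = 26.75 kHz, appears at 15.5 kHz.
38 kHz and 122.5 kHz both map to 15.5 kHz.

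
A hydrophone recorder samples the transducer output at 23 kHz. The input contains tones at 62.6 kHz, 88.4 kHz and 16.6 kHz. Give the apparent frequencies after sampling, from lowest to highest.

fs/2 = 11.5 kHz.
62.6 kHz mod fs = 16.6 kHz.
16.6 kHz > fs/2 = 11.5 kHz, folds to fs − 16.6 kHz = 6.4 kHz.
88.4 kHz mod fs = 19.4 kHz.
19.4 kHz > fs/2 = 11.5 kHz, folds to fs − 19.4 kHz = 3.6 kHz.
16.6 kHz > fs/2 = 11.5 kHz, folds to fs − 16.6 kHz = 6.4 kHz.
Distinct values: {3.6 kHz, 6.4 kHz}.

3.6 kHz, 6.4 kHz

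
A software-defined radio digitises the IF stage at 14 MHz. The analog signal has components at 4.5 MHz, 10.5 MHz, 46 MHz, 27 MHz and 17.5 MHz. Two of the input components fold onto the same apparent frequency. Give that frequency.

3.5 MHz

fs/2 = 7 MHz.
4.5 MHz ≤ fs/2 = 7 MHz, passes unchanged.
10.5 MHz > fs/2 = 7 MHz, folds to fs − 10.5 MHz = 3.5 MHz.
46 MHz mod fs = 4 MHz.
4 MHz ≤ fs/2 = 7 MHz, appears at 4 MHz.
27 MHz mod fs = 13 MHz.
13 MHz > fs/2 = 7 MHz, folds to fs − 13 MHz = 1 MHz.
17.5 MHz mod fs = 3.5 MHz.
3.5 MHz ≤ fs/2 = 7 MHz, appears at 3.5 MHz.
10.5 MHz and 17.5 MHz both map to 3.5 MHz.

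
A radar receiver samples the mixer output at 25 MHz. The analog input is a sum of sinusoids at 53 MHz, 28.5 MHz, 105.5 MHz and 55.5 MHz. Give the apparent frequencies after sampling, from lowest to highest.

3 MHz, 3.5 MHz, 5.5 MHz

fs/2 = 12.5 MHz.
53 MHz mod fs = 3 MHz.
3 MHz ≤ fs/2 = 12.5 MHz, appears at 3 MHz.
28.5 MHz mod fs = 3.5 MHz.
3.5 MHz ≤ fs/2 = 12.5 MHz, appears at 3.5 MHz.
105.5 MHz mod fs = 5.5 MHz.
5.5 MHz ≤ fs/2 = 12.5 MHz, appears at 5.5 MHz.
55.5 MHz mod fs = 5.5 MHz.
5.5 MHz ≤ fs/2 = 12.5 MHz, appears at 5.5 MHz.
Distinct values: {3 MHz, 3.5 MHz, 5.5 MHz}.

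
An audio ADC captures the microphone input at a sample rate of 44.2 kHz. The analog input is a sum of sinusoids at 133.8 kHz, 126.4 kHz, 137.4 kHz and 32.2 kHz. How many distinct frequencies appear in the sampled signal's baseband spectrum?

fs/2 = 22.1 kHz.
133.8 kHz mod fs = 1.2 kHz.
1.2 kHz ≤ fs/2 = 22.1 kHz, appears at 1.2 kHz.
126.4 kHz mod fs = 38 kHz.
38 kHz > fs/2 = 22.1 kHz, folds to fs − 38 kHz = 6.2 kHz.
137.4 kHz mod fs = 4.8 kHz.
4.8 kHz ≤ fs/2 = 22.1 kHz, appears at 4.8 kHz.
32.2 kHz > fs/2 = 22.1 kHz, folds to fs − 32.2 kHz = 12 kHz.
Distinct values: {1.2 kHz, 4.8 kHz, 6.2 kHz, 12 kHz} → 4.

4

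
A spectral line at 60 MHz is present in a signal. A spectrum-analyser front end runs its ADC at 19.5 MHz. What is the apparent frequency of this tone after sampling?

1.5 MHz

60 MHz mod fs = 1.5 MHz.
1.5 MHz ≤ fs/2 = 9.75 MHz, appears at 1.5 MHz.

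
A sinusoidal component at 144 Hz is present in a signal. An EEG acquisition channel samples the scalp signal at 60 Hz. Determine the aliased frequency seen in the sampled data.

144 Hz mod fs = 24 Hz.
24 Hz ≤ fs/2 = 30 Hz, appears at 24 Hz.

24 Hz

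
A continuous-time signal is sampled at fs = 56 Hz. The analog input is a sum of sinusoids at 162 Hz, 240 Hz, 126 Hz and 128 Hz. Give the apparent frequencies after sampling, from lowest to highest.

fs/2 = 28 Hz.
162 Hz mod fs = 50 Hz.
50 Hz > fs/2 = 28 Hz, folds to fs − 50 Hz = 6 Hz.
240 Hz mod fs = 16 Hz.
16 Hz ≤ fs/2 = 28 Hz, appears at 16 Hz.
126 Hz mod fs = 14 Hz.
14 Hz ≤ fs/2 = 28 Hz, appears at 14 Hz.
128 Hz mod fs = 16 Hz.
16 Hz ≤ fs/2 = 28 Hz, appears at 16 Hz.
Distinct values: {6 Hz, 14 Hz, 16 Hz}.

6 Hz, 14 Hz, 16 Hz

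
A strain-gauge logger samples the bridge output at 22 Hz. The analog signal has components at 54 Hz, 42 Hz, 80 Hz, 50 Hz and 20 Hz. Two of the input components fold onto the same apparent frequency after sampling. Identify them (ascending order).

20 Hz, 42 Hz

fs/2 = 11 Hz.
54 Hz mod fs = 10 Hz.
10 Hz ≤ fs/2 = 11 Hz, appears at 10 Hz.
42 Hz mod fs = 20 Hz.
20 Hz > fs/2 = 11 Hz, folds to fs − 20 Hz = 2 Hz.
80 Hz mod fs = 14 Hz.
14 Hz > fs/2 = 11 Hz, folds to fs − 14 Hz = 8 Hz.
50 Hz mod fs = 6 Hz.
6 Hz ≤ fs/2 = 11 Hz, appears at 6 Hz.
20 Hz > fs/2 = 11 Hz, folds to fs − 20 Hz = 2 Hz.
20 Hz and 42 Hz both map to 2 Hz.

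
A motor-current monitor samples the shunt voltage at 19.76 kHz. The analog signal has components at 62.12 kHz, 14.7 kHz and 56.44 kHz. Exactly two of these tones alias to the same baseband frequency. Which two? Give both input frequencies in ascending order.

fs/2 = 9.88 kHz.
62.12 kHz mod fs = 2.84 kHz.
2.84 kHz ≤ fs/2 = 9.88 kHz, appears at 2.84 kHz.
14.7 kHz > fs/2 = 9.88 kHz, folds to fs − 14.7 kHz = 5.06 kHz.
56.44 kHz mod fs = 16.92 kHz.
16.92 kHz > fs/2 = 9.88 kHz, folds to fs − 16.92 kHz = 2.84 kHz.
56.44 kHz and 62.12 kHz both map to 2.84 kHz.

56.44 kHz, 62.12 kHz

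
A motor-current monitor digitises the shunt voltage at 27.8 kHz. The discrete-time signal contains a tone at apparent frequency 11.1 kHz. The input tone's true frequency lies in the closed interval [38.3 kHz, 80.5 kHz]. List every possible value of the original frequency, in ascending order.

38.9 kHz, 44.5 kHz, 66.7 kHz, 72.3 kHz

Frequencies that alias to 11.1 kHz are k·fs ± 11.1 kHz for integer k ≥ 0.
k=0: 11.1 kHz.
k=1: 16.7 kHz, 38.9 kHz.
k=2: 44.5 kHz, 66.7 kHz.
k=3: 72.3 kHz, 94.5 kHz.
k=4: 100.1 kHz, 122.3 kHz.
Within [38.3 kHz, 80.5 kHz]: 38.9 kHz, 44.5 kHz, 66.7 kHz, 72.3 kHz.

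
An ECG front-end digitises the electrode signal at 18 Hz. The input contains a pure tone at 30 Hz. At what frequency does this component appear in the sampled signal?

6 Hz

30 Hz mod fs = 12 Hz.
12 Hz > fs/2 = 9 Hz, folds to fs − 12 Hz = 6 Hz.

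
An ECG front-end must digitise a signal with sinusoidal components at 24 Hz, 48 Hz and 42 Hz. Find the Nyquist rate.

96 Hz

Highest-frequency component: 48 Hz.
Nyquist rate = 2 × 48 Hz = 96 Hz.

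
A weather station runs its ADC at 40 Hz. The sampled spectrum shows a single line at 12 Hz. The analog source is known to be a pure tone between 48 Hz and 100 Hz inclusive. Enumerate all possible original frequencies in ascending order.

52 Hz, 68 Hz, 92 Hz

Frequencies that alias to 12 Hz are k·fs ± 12 Hz for integer k ≥ 0.
k=0: 12 Hz.
k=1: 28 Hz, 52 Hz.
k=2: 68 Hz, 92 Hz.
k=3: 108 Hz, 132 Hz.
Within [48 Hz, 100 Hz]: 52 Hz, 68 Hz, 92 Hz.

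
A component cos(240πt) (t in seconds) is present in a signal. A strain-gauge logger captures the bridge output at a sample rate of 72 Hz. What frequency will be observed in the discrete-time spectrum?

24 Hz

ω = 240π rad/s → f = ω/(2π) = 120 Hz.
120 Hz mod fs = 48 Hz.
48 Hz > fs/2 = 36 Hz, folds to fs − 48 Hz = 24 Hz.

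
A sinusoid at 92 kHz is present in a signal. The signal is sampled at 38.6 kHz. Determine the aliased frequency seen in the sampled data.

14.8 kHz

92 kHz mod fs = 14.8 kHz.
14.8 kHz ≤ fs/2 = 19.3 kHz, appears at 14.8 kHz.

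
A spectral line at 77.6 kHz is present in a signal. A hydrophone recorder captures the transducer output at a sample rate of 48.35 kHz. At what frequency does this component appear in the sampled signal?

19.1 kHz

77.6 kHz mod fs = 29.25 kHz.
29.25 kHz > fs/2 = 24.175 kHz, folds to fs − 29.25 kHz = 19.1 kHz.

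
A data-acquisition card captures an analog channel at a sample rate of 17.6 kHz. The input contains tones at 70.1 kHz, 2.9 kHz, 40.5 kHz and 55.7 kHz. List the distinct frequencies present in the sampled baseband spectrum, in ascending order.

0.3 kHz, 2.9 kHz, 5.3 kHz

fs/2 = 8.8 kHz.
70.1 kHz mod fs = 17.3 kHz.
17.3 kHz > fs/2 = 8.8 kHz, folds to fs − 17.3 kHz = 0.3 kHz.
2.9 kHz ≤ fs/2 = 8.8 kHz, passes unchanged.
40.5 kHz mod fs = 5.3 kHz.
5.3 kHz ≤ fs/2 = 8.8 kHz, appears at 5.3 kHz.
55.7 kHz mod fs = 2.9 kHz.
2.9 kHz ≤ fs/2 = 8.8 kHz, appears at 2.9 kHz.
Distinct values: {0.3 kHz, 2.9 kHz, 5.3 kHz}.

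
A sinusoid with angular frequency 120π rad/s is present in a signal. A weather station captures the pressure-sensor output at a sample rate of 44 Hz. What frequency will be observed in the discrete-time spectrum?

ω = 120π rad/s → f = ω/(2π) = 60 Hz.
60 Hz mod fs = 16 Hz.
16 Hz ≤ fs/2 = 22 Hz, appears at 16 Hz.

16 Hz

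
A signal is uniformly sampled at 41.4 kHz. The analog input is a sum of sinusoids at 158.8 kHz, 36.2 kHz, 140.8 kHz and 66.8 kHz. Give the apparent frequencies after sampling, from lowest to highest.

fs/2 = 20.7 kHz.
158.8 kHz mod fs = 34.6 kHz.
34.6 kHz > fs/2 = 20.7 kHz, folds to fs − 34.6 kHz = 6.8 kHz.
36.2 kHz > fs/2 = 20.7 kHz, folds to fs − 36.2 kHz = 5.2 kHz.
140.8 kHz mod fs = 16.6 kHz.
16.6 kHz ≤ fs/2 = 20.7 kHz, appears at 16.6 kHz.
66.8 kHz mod fs = 25.4 kHz.
25.4 kHz > fs/2 = 20.7 kHz, folds to fs − 25.4 kHz = 16 kHz.
Distinct values: {5.2 kHz, 6.8 kHz, 16 kHz, 16.6 kHz}.

5.2 kHz, 6.8 kHz, 16 kHz, 16.6 kHz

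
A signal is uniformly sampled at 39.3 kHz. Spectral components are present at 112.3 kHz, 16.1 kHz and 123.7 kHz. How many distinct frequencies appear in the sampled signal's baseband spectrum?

3

fs/2 = 19.65 kHz.
112.3 kHz mod fs = 33.7 kHz.
33.7 kHz > fs/2 = 19.65 kHz, folds to fs − 33.7 kHz = 5.6 kHz.
16.1 kHz ≤ fs/2 = 19.65 kHz, passes unchanged.
123.7 kHz mod fs = 5.8 kHz.
5.8 kHz ≤ fs/2 = 19.65 kHz, appears at 5.8 kHz.
Distinct values: {5.6 kHz, 5.8 kHz, 16.1 kHz} → 3.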